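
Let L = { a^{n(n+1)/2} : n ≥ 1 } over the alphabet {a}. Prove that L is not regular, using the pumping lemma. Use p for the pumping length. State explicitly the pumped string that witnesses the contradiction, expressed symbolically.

a^{p(p+1)/2+k}

Suppose for contradiction that L is regular, and let p be the pumping length.
Take w = a^{p(p+1)/2} ∈ L with |w| = p(p+1)/2 ≥ p.
Write w = xyz as guaranteed by the lemma, with |xy| ≤ p and |y| > 0.
Then y = a^k for some k with 1 ≤ k ≤ p.
Pump with i = 2: xy^2z = a^{p(p+1)/2+k}. Since 1 ≤ k ≤ p, p(p+1)/2 < p(p+1)/2+k ≤ p(p+1)/2+p < (p+1)(p+2)/2, so p(p+1)/2+k is strictly between consecutive triangular numbers. So xy^2z ∉ L.
This is a contradiction; hence L is not regular.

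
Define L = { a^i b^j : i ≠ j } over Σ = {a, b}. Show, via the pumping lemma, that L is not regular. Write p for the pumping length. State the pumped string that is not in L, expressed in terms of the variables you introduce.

Assume L is regular. Let p be the pumping length given by the pumping lemma.
Choose w = a^p b^{p+p!}. Since p ≠ p+p!, w ∈ L; and |w| ≥ p.
Write w = xyz as guaranteed by the lemma, with |xy| ≤ p and y is nonempty.
Because |xy| ≤ p and w begins with p copies of a, we have y = a^k with 1 ≤ k ≤ p.
Since 1 ≤ k ≤ p, k divides p!; set t = 1 + p!/k. Then xy^t z has p + (p!/k)·k = p + p! copies of a. Now the a-count equals the b-count, so i ≠ j fails. So xy^t z = a^{p+p!} b^{p+p!} ∉ L.
This contradicts the pumping lemma, so L is not regular.

a^{p+p!} b^{p+p!}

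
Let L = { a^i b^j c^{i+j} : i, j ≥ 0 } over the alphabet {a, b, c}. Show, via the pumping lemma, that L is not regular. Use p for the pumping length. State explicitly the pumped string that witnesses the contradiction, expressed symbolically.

a^{p+k} b^p c^{2p}

Assume L is regular. Let p be the pumping length given by the pumping lemma.
Take w = a^p b^p c^{2p} ∈ L (with i=j=p, i+j=2p), |w| = 4p ≥ p.
By the pumping lemma, w = xyz with |xy| ≤ p and |y| ≥ 1.
The first p characters of w are a's, so xy (and hence y) consists only of a's. Write y = a^k, 1 ≤ k ≤ p.
Consider xy^2z = a^{p+k} b^p c^{2p}. Now the a- and b-counts sum to 2p+k, but the c-count is 2p ≠ 2p+k. So xy^2z ∉ L.
Contradiction. Therefore L is not regular.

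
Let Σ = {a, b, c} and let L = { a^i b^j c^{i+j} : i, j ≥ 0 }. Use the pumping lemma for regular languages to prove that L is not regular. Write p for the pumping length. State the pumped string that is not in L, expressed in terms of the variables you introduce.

a^{p+k} b^p c^{2p}

Suppose for contradiction that L is regular, and let p be the pumping length.
Take w = a^p b^p c^{2p} ∈ L (with i=j=p, i+j=2p), |w| = 4p ≥ p.
Write w = xyz as guaranteed by the lemma, with |xy| ≤ p and y is nonempty.
Because |xy| ≤ p and w begins with p copies of a, we have y = a^k with 1 ≤ k ≤ p.
Consider xy^2z = a^{p+k} b^p c^{2p}. Now the a- and b-counts sum to 2p+k, but the c-count is 2p ≠ 2p+k. So xy^2z ∉ L.
Contradiction. Therefore L is not regular.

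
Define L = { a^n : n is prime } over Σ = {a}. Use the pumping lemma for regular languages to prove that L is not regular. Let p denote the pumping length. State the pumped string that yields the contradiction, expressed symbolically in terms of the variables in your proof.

Assume L is regular. Let p be the pumping length given by the pumping lemma.
Let q be a prime with q ≥ p+2 (infinitely many primes exist), and take w = a^q ∈ L with |w| = q ≥ p.
The pumping lemma gives a decomposition w = xyz where |xy| ≤ p and y is nonempty.
Then y = a^k for some k with 1 ≤ k ≤ p.
Since 1 ≤ k ≤ p, |xz| = q-k. Pump with i = q+1: |xy^{q+1}z| = (q-k)+(q+1)k = q+qk = q(1+k), which is composite (both factors ≥ 2). So xy^{q+1}z = a^{q(1+k)} ∉ L.
Contradiction. Therefore L is not regular.

a^{q(1+k)}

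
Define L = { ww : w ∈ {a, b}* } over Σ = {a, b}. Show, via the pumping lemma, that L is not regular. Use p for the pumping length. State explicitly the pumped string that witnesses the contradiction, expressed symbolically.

a^{p+k} b^p a^p b^p

Assume L is regular; let p be its pumping constant.
Take w = a^p b^p a^p b^p = uu where u = a^pb^p; then w ∈ L and |w| = 4p ≥ p.
By the pumping lemma, w = xyz with |xy| ≤ p and y is nonempty.
Because |xy| ≤ p and w begins with p copies of a, we have y = a^k with 1 ≤ k ≤ p.
Pump with i = 2: xy^2z = a^{p+k} b^p a^p b^p, of length 4p+k. Suppose this equals vv. The string starts with a and ends with b, so v does too; thus the boundary between the two copies of v is a b→a transition. There is exactly one such transition, at position 2p+k, so |v| = 2p+k and |vv| = 4p+2k ≠ 4p+k since k ≥ 1. So xy^2z ∉ L.
This contradicts the pumping lemma, so L is not regular.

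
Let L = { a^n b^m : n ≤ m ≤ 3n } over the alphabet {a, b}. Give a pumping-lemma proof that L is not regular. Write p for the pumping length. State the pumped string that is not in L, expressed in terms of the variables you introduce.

a^{p+k} b^p

Assume L is regular. Let p be the pumping length given by the pumping lemma.
Take w = a^p b^p ∈ L (since p ≤ p ≤ 3p), with |w| = 2p ≥ p.
The pumping lemma gives a decomposition w = xyz where |xy| ≤ p and y is nonempty.
Because |xy| ≤ p and w begins with p copies of a, we have y = a^k with 1 ≤ k ≤ p.
Pump with i = 2: xy^2z = a^{p+k} b^p. Now n = p+k > p = m, so the condition n ≤ m fails. Thus xy^2z ∉ L.
This is a contradiction; hence L is not regular.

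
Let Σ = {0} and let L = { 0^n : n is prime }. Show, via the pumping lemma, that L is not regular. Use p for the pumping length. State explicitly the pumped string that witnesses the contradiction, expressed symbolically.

Toward a contradiction, assume L is regular with pumping length p.
Let q be a prime with q ≥ p+2 (infinitely many primes exist), and take w = 0^q ∈ L with |w| = q ≥ p.
By the pumping lemma, w = xyz with |xy| ≤ p and y is nonempty.
Then y = 0^k for some k with 1 ≤ k ≤ p.
Since 1 ≤ k ≤ p, |xz| = q-k. Pump with i = q+1: |xy^{q+1}z| = (q-k)+(q+1)k = q+qk = q(1+k), which is composite (both factors ≥ 2). So xy^{q+1}z = 0^{q(1+k)} ∉ L.
This is a contradiction; hence L is not regular.

0^{q(1+k)}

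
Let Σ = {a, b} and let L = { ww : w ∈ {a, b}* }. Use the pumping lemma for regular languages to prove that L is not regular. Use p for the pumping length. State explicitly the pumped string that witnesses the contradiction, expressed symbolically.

Assume L is regular. Let p be the pumping length given by the pumping lemma.
Take w = a^p b^p a^p b^p = uu where u = a^pb^p; then w ∈ L and |w| = 4p ≥ p.
The pumping lemma gives a decomposition w = xyz where |xy| ≤ p and y is nonempty.
Since the first p symbols of w are all a's and |xy| ≤ p, y lies entirely in the leading a-block: y = a^k for some k with 1 ≤ k ≤ p.
Pump with i = 2: xy^2z = a^{p+k} b^p a^p b^p, of length 4p+k. Suppose this equals vv. The string starts with a and ends with b, so v does too; thus the boundary between the two copies of v is a b→a transition. There is exactly one such transition, at position 2p+k, so |v| = 2p+k and |vv| = 4p+2k ≠ 4p+k since k ≥ 1. So xy^2z ∉ L.
This contradicts the pumping lemma, so L is not regular.

a^{p+k} b^p a^p b^p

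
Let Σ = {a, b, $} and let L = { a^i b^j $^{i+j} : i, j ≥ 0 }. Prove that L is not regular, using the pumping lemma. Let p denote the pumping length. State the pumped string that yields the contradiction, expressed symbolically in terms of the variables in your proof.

a^{p+k} b^p $^{2p}

Toward a contradiction, assume L is regular with pumping length p.
Take w = a^p b^p $^{2p} ∈ L (with i=j=p, i+j=2p), |w| = 4p ≥ p.
The pumping lemma gives a decomposition w = xyz where |xy| ≤ p and y is nonempty.
Since the first p symbols of w are all a's and |xy| ≤ p, y lies entirely in the leading a-block: y = a^k for some k with 1 ≤ k ≤ p.
Consider xy^2z = a^{p+k} b^p $^{2p}. Now the a- and b-counts sum to 2p+k, but the $-count is 2p ≠ 2p+k. So xy^2z ∉ L.
Contradiction. Therefore L is not regular.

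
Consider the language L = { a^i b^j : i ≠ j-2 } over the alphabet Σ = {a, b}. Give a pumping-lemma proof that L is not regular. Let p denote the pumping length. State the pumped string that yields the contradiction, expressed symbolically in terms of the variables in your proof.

Assume L is regular; let p be its pumping constant.
Choose w = a^p b^{p+p!+2}. Since p ≠ (p+p!+2)-2 = p+p!, w ∈ L; and |w| ≥ p.
By the pumping lemma, w = xyz with |xy| ≤ p and y is nonempty.
Because |xy| ≤ p and w begins with p copies of a, we have y = a^k with 1 ≤ k ≤ p.
Since 1 ≤ k ≤ p, k divides p!; set t = 1 + p!/k. Then xy^t z has p + (p!/k)·k = p + p! copies of a. Now the a-count is p+p! and (b-count)-2 = (p+p!+2)-2 = p+p!, so i ≠ j-2 fails. So xy^t z = a^{p+p!} b^{p+p!+2} ∉ L.
This is a contradiction; hence L is not regular.

a^{p+p!} b^{p+p!+2}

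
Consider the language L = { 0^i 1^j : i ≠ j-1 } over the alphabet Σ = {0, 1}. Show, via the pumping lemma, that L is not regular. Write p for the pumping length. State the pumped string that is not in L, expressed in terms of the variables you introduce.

Assume L is regular. Let p be the pumping length given by the pumping lemma.
Choose w = 0^p 1^{p+p!+1}. Since p ≠ (p+p!+1)-1 = p+p!, w ∈ L; and |w| ≥ p.
Write w = xyz as guaranteed by the lemma, with |xy| ≤ p and |y| ≥ 1.
Since the first p symbols of w are all 0's and |xy| ≤ p, y lies entirely in the leading 0-block: y = 0^k for some k with 1 ≤ k ≤ p.
Since 1 ≤ k ≤ p, k divides p!; set t = 1 + p!/k. Then xy^t z has p + (p!/k)·k = p + p! copies of 0. Now the 0-count is p+p! and (1-count)-1 = (p+p!+1)-1 = p+p!, so i ≠ j-1 fails. So xy^t z = 0^{p+p!} 1^{p+p!+1} ∉ L.
This contradicts the pumping lemma, so L is not regular.

0^{p+p!} 1^{p+p!+1}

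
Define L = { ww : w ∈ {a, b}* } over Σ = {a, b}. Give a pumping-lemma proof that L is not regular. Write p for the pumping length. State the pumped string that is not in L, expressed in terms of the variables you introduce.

a^{p+k} b^p a^p b^p

Assume L is regular. Let p be the pumping length given by the pumping lemma.
Take w = a^p b^p a^p b^p = uu where u = a^pb^p; then w ∈ L and |w| = 4p ≥ p.
The pumping lemma gives a decomposition w = xyz where |xy| ≤ p and y is nonempty.
Because |xy| ≤ p and w begins with p copies of a, we have y = a^k with 1 ≤ k ≤ p.
Pump with i = 2: xy^2z = a^{p+k} b^p a^p b^p, of length 4p+k. Suppose this equals vv. The string starts with a and ends with b, so v does too; thus the boundary between the two copies of v is a b→a transition. There is exactly one such transition, at position 2p+k, so |v| = 2p+k and |vv| = 4p+2k ≠ 4p+k since k ≥ 1. So xy^2z ∉ L.
This is a contradiction; hence L is not regular.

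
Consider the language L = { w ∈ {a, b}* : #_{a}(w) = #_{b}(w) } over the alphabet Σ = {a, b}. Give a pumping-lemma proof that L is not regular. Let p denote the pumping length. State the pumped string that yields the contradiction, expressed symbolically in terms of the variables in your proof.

Toward a contradiction, assume L is regular with pumping length p.
Choose w = a^p b^p ∈ L with |w| = 2p ≥ p.
By the pumping lemma, w = xyz with |xy| ≤ p and |y| > 0.
Since the first p symbols of w are all a's and |xy| ≤ p, y lies entirely in the leading a-block: y = a^k for some k with 1 ≤ k ≤ p.
Pump with i = 2: xy^2z = a^{p+k} b^p has p+k occurrences of a but only p of b. Since k ≥ 1 the counts differ, so xy^2z ∉ L.
This is a contradiction; hence L is not regular.

a^{p+k} b^p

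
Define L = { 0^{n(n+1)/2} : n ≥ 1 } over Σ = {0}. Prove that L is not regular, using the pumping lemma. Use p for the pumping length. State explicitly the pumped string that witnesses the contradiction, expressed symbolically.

0^{p(p+1)/2+k}

Assume L is regular; let p be its pumping constant.
Take w = 0^{p(p+1)/2} ∈ L with |w| = p(p+1)/2 ≥ p.
Write w = xyz as guaranteed by the lemma, with |xy| ≤ p and |y| > 0.
Then y = 0^k for some k with 1 ≤ k ≤ p.
Pump with i = 2: xy^2z = 0^{p(p+1)/2+k}. Since 1 ≤ k ≤ p, p(p+1)/2 < p(p+1)/2+k ≤ p(p+1)/2+p < (p+1)(p+2)/2, so p(p+1)/2+k is strictly between consecutive triangular numbers. So xy^2z ∉ L.
This is a contradiction; hence L is not regular.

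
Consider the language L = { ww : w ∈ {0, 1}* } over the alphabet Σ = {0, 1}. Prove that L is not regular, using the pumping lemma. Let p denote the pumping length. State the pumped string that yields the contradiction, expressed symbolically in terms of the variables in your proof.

Suppose for contradiction that L is regular, and let p be the pumping length.
Take w = 0^p 1^p 0^p 1^p = uu where u = 0^p1^p; then w ∈ L and |w| = 4p ≥ p.
By the pumping lemma, w = xyz with |xy| ≤ p and y is nonempty.
Because |xy| ≤ p and w begins with p copies of 0, we have y = 0^k with 1 ≤ k ≤ p.
Pump with i = 2: xy^2z = 0^{p+k} 1^p 0^p 1^p, of length 4p+k. Suppose this equals vv. The string starts with 0 and ends with 1, so v does too; thus the boundary between the two copies of v is a 1→0 transition. There is exactly one such transition, at position 2p+k, so |v| = 2p+k and |vv| = 4p+2k ≠ 4p+k since k ≥ 1. So xy^2z ∉ L.
Contradiction. Therefore L is not regular.

0^{p+k} 1^p 0^p 1^p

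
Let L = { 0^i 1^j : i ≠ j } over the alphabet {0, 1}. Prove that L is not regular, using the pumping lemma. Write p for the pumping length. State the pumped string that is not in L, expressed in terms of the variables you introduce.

0^{p+p!} 1^{p+p!}

Suppose for contradiction that L is regular, and let p be the pumping length.
Choose w = 0^p 1^{p+p!}. Since p ≠ p+p!, w ∈ L; and |w| ≥ p.
The pumping lemma gives a decomposition w = xyz where |xy| ≤ p and |y| > 0.
Since the first p symbols of w are all 0's and |xy| ≤ p, y lies entirely in the leading 0-block: y = 0^k for some k with 1 ≤ k ≤ p.
Since 1 ≤ k ≤ p, k divides p!; set t = 1 + p!/k. Then xy^t z has p + (p!/k)·k = p + p! copies of 0. Now the 0-count equals the 1-count, so i ≠ j fails. So xy^t z = 0^{p+p!} 1^{p+p!} ∉ L.
This is a contradiction; hence L is not regular.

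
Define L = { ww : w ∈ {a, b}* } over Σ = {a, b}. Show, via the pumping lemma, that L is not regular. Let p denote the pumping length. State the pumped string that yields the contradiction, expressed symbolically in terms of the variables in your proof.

Assume L is regular; let p be its pumping constant.
Take w = a^p b^p a^p b^p = uu where u = a^pb^p; then w ∈ L and |w| = 4p ≥ p.
Write w = xyz as guaranteed by the lemma, with |xy| ≤ p and y is nonempty.
Since the first p symbols of w are all a's and |xy| ≤ p, y lies entirely in the leading a-block: y = a^k for some k with 1 ≤ k ≤ p.
Pump with i = 2: xy^2z = a^{p+k} b^p a^p b^p, of length 4p+k. Suppose this equals vv. The string starts with a and ends with b, so v does too; thus the boundary between the two copies of v is a b→a transition. There is exactly one such transition, at position 2p+k, so |v| = 2p+k and |vv| = 4p+2k ≠ 4p+k since k ≥ 1. So xy^2z ∉ L.
This is a contradiction; hence L is not regular.

a^{p+k} b^p a^p b^p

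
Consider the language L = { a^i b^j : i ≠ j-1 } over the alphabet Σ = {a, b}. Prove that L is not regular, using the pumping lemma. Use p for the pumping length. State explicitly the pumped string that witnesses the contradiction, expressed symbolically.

a^{p+p!} b^{p+p!+1}

Toward a contradiction, assume L is regular with pumping length p.
Choose w = a^p b^{p+p!+1}. Since p ≠ (p+p!+1)-1 = p+p!, w ∈ L; and |w| ≥ p.
Write w = xyz as guaranteed by the lemma, with |xy| ≤ p and y is nonempty.
The first p characters of w are a's, so xy (and hence y) consists only of a's. Write y = a^k, 1 ≤ k ≤ p.
Since 1 ≤ k ≤ p, k divides p!; set t = 1 + p!/k. Then xy^t z has p + (p!/k)·k = p + p! copies of a. Now the a-count is p+p! and (b-count)-1 = (p+p!+1)-1 = p+p!, so i ≠ j-1 fails. So xy^t z = a^{p+p!} b^{p+p!+1} ∉ L.
This is a contradiction; hence L is not regular.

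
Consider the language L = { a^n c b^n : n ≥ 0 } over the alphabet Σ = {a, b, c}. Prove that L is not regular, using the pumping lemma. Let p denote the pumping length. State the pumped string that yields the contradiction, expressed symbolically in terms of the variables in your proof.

a^{p+k} c b^p

Assume L is regular. Let p be the pumping length given by the pumping lemma.
Take w = a^p c b^p ∈ L with |w| = 2p+1 ≥ p.
By the pumping lemma, w = xyz with |xy| ≤ p and |y| ≥ 1.
Since the first p symbols of w are all a's and |xy| ≤ p, y lies entirely in the leading a-block: y = a^k for some k with 1 ≤ k ≤ p.
Pump with i = 2: xy^2z = a^{p+k} c b^p, which would require p+k = p. But k ≥ 1, so xy^2z ∉ L.
This is a contradiction; hence L is not regular.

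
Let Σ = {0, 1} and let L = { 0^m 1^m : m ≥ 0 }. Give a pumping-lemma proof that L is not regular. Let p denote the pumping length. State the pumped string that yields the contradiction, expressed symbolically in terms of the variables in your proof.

0^{p+k} 1^p

Assume L is regular. Let p be the pumping length given by the pumping lemma.
Let w = 0^p 1^p ∈ L; note |w| = 2p ≥ p.
By the pumping lemma, w = xyz with |xy| ≤ p and |y| ≥ 1.
Because |xy| ≤ p and w begins with p copies of 0, we have y = 0^k with 1 ≤ k ≤ p.
Pump with i = 2: xy^2z = 0^{p+k} 1^p. For this to lie in L we would need p = p+k, which forces k = 0. But k ≥ 1, so xy^2z ∉ L.
This is a contradiction; hence L is not regular.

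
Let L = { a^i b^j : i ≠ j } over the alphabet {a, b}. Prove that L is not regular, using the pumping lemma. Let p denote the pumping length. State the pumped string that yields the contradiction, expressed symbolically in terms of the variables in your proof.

a^{p+p!} b^{p+p!}

Assume L is regular. Let p be the pumping length given by the pumping lemma.
Choose w = a^p b^{p+p!}. Since p ≠ p+p!, w ∈ L; and |w| ≥ p.
By the pumping lemma, w = xyz with |xy| ≤ p and |y| ≥ 1.
Because |xy| ≤ p and w begins with p copies of a, we have y = a^k with 1 ≤ k ≤ p.
Since 1 ≤ k ≤ p, k divides p!; set t = 1 + p!/k. Then xy^t z has p + (p!/k)·k = p + p! copies of a. Now the a-count equals the b-count, so i ≠ j fails. So xy^t z = a^{p+p!} b^{p+p!} ∉ L.
This is a contradiction; hence L is not regular.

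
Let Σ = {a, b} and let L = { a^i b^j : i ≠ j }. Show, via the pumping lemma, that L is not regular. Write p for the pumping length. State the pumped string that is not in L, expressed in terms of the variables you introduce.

a^{p+p!} b^{p+p!}

Toward a contradiction, assume L is regular with pumping length p.
Choose w = a^p b^{p+p!}. Since p ≠ p+p!, w ∈ L; and |w| ≥ p.
Write w = xyz as guaranteed by the lemma, with |xy| ≤ p and y is nonempty.
The first p characters of w are a's, so xy (and hence y) consists only of a's. Write y = a^k, 1 ≤ k ≤ p.
Since 1 ≤ k ≤ p, k divides p!; set t = 1 + p!/k. Then xy^t z has p + (p!/k)·k = p + p! copies of a. Now the a-count equals the b-count, so i ≠ j fails. So xy^t z = a^{p+p!} b^{p+p!} ∉ L.
This is a contradiction; hence L is not regular.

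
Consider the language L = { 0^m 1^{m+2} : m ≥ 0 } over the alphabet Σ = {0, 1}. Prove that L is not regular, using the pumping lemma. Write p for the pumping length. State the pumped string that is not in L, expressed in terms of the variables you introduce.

Assume L is regular; let p be its pumping constant.
Let w = 0^p 1^{p+2} ∈ L; note |w| = 2p+2 ≥ p.
The pumping lemma gives a decomposition w = xyz where |xy| ≤ p and |y| > 0.
The first p characters of w are 0's, so xy (and hence y) consists only of 0's. Write y = 0^k, 1 ≤ k ≤ p.
Pump with i = 2: xy^2z = 0^{p+k} 1^{p+2}. For this to lie in L we would need p+2 = (p+k)+2, which forces k = 0. But k ≥ 1, so xy^2z ∉ L.
This is a contradiction; hence L is not regular.

0^{p+k} 1^{p+2}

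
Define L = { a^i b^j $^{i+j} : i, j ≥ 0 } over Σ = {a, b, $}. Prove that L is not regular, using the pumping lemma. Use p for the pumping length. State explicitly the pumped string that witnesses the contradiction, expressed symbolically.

Suppose for contradiction that L is regular, and let p be the pumping length.
Take w = a^p b^p $^{2p} ∈ L (with i=j=p, i+j=2p), |w| = 4p ≥ p.
The pumping lemma gives a decomposition w = xyz where |xy| ≤ p and |y| ≥ 1.
The first p characters of w are a's, so xy (and hence y) consists only of a's. Write y = a^k, 1 ≤ k ≤ p.
Consider xy^2z = a^{p+k} b^p $^{2p}. Now the a- and b-counts sum to 2p+k, but the $-count is 2p ≠ 2p+k. So xy^2z ∉ L.
This is a contradiction; hence L is not regular.

a^{p+k} b^p $^{2p}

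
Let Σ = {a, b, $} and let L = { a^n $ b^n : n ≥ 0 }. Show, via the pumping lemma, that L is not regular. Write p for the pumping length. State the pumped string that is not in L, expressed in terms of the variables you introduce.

a^{p+k} $ b^p

Suppose for contradiction that L is regular, and let p be the pumping length.
Take w = a^p $ b^p ∈ L with |w| = 2p+1 ≥ p.
By the pumping lemma, w = xyz with |xy| ≤ p and |y| > 0.
The first p characters of w are a's, so xy (and hence y) consists only of a's. Write y = a^k, 1 ≤ k ≤ p.
Pump with i = 2: xy^2z = a^{p+k} $ b^p, which would require p+k = p. But k ≥ 1, so xy^2z ∉ L.
This contradicts the pumping lemma, so L is not regular.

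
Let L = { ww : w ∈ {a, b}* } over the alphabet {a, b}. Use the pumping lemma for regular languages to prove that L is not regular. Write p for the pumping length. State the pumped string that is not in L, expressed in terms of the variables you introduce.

a^{p+k} b^p a^p b^p

Assume L is regular; let p be its pumping constant.
Take w = a^p b^p a^p b^p = uu where u = a^pb^p; then w ∈ L and |w| = 4p ≥ p.
Write w = xyz as guaranteed by the lemma, with |xy| ≤ p and |y| > 0.
The first p characters of w are a's, so xy (and hence y) consists only of a's. Write y = a^k, 1 ≤ k ≤ p.
Pump with i = 2: xy^2z = a^{p+k} b^p a^p b^p, of length 4p+k. Suppose this equals vv. The string starts with a and ends with b, so v does too; thus the boundary between the two copies of v is a b→a transition. There is exactly one such transition, at position 2p+k, so |v| = 2p+k and |vv| = 4p+2k ≠ 4p+k since k ≥ 1. So xy^2z ∉ L.
This is a contradiction; hence L is not regular.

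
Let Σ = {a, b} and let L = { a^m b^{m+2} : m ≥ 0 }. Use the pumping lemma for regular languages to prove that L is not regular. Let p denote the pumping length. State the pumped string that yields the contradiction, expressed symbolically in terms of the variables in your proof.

Toward a contradiction, assume L is regular with pumping length p.
Let w = a^p b^{p+2} ∈ L; note |w| = 2p+2 ≥ p.
The pumping lemma gives a decomposition w = xyz where |xy| ≤ p and y is nonempty.
Because |xy| ≤ p and w begins with p copies of a, we have y = a^k with 1 ≤ k ≤ p.
Pump with i = 2: xy^2z = a^{p+k} b^{p+2}. For this to lie in L we would need p+2 = (p+k)+2, which forces k = 0. But k ≥ 1, so xy^2z ∉ L.
This is a contradiction; hence L is not regular.

a^{p+k} b^{p+2}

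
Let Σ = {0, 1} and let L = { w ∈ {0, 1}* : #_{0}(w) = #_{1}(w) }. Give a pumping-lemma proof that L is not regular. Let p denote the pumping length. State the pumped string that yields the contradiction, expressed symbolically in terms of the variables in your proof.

0^{p+k} 1^p

Suppose for contradiction that L is regular, and let p be the pumping length.
Choose w = 0^p 1^p ∈ L with |w| = 2p ≥ p.
The pumping lemma gives a decomposition w = xyz where |xy| ≤ p and |y| ≥ 1.
Because |xy| ≤ p and w begins with p copies of 0, we have y = 0^k with 1 ≤ k ≤ p.
Pump with i = 2: xy^2z = 0^{p+k} 1^p has p+k occurrences of 0 but only p of 1. Since k ≥ 1 the counts differ, so xy^2z ∉ L.
This contradicts the pumping lemma, so L is not regular.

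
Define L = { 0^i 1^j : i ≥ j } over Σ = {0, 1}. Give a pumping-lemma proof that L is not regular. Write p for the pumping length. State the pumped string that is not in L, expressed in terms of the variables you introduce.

Toward a contradiction, assume L is regular with pumping length p.
Choose w = 0^p 1^p ∈ L, with |w| = 2p ≥ p.
The pumping lemma gives a decomposition w = xyz where |xy| ≤ p and y is nonempty.
The first p characters of w are 0's, so xy (and hence y) consists only of 0's. Write y = 0^k, 1 ≤ k ≤ p.
Consider xy^0z = xz = 0^{p-k} 1^p. Since k ≥ 1, the 0-count p-k is less than p, so i ≥ j fails; thus xz ∉ L.
Contradiction. Therefore L is not regular.

0^{p-k} 1^p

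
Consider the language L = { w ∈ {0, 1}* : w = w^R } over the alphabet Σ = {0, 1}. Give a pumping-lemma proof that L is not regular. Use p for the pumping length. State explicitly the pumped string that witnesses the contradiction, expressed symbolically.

Toward a contradiction, assume L is regular with pumping length p.
Take w = 0^p 1 0^p, a palindrome of length 2p+1 ≥ p.
Write w = xyz as guaranteed by the lemma, with |xy| ≤ p and |y| ≥ 1.
The first p characters of w are 0's, so xy (and hence y) consists only of 0's. Write y = 0^k, 1 ≤ k ≤ p.
Pump with i = 2: xy^2z = 0^{p+k} 1 0^p. Its reverse is 0^p 1 0^{p+k}, which differs from xy^2z since k ≥ 1. So xy^2z is not a palindrome and xy^2z ∉ L.
This is a contradiction; hence L is not regular.

0^{p+k} 1 0^p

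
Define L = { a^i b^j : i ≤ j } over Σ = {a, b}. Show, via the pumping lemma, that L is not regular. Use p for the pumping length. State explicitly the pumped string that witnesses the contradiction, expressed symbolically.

Suppose for contradiction that L is regular, and let p be the pumping length.
Choose w = a^p b^p ∈ L, with |w| = 2p ≥ p.
By the pumping lemma, w = xyz with |xy| ≤ p and |y| > 0.
Since the first p symbols of w are all a's and |xy| ≤ p, y lies entirely in the leading a-block: y = a^k for some k with 1 ≤ k ≤ p.
Consider xy^2z = a^{p+k} b^p. Since k ≥ 1, the a-count p+k exceeds the b-count p, so i ≤ j fails; thus xy^2z ∉ L.
Contradiction. Therefore L is not regular.

a^{p+k} b^p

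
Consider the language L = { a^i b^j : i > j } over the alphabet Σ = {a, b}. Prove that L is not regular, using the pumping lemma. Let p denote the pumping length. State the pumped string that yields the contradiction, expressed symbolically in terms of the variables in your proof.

Assume L is regular; let p be its pumping constant.
Choose w = a^{p+1} b^p ∈ L, with |w| = 2p+1 ≥ p.
Write w = xyz as guaranteed by the lemma, with |xy| ≤ p and |y| > 0.
Since the first p symbols of w are all a's and |xy| ≤ p, y lies entirely in the leading a-block: y = a^k for some k with 1 ≤ k ≤ p.
Consider xy^0z = xz = a^{p+1-k} b^p. Since k ≥ 1, the a-count p+1-k is at most p, so i > j fails; thus xz ∉ L.
Contradiction. Therefore L is not regular.

a^{p+1-k} b^p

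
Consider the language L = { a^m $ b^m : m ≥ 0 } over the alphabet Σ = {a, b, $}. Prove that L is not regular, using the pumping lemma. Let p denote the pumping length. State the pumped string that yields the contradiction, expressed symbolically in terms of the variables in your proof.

a^{p+k} $ b^p

Suppose for contradiction that L is regular, and let p be the pumping length.
Take w = a^p $ b^p ∈ L with |w| = 2p+1 ≥ p.
The pumping lemma gives a decomposition w = xyz where |xy| ≤ p and |y| > 0.
The first p characters of w are a's, so xy (and hence y) consists only of a's. Write y = a^k, 1 ≤ k ≤ p.
Pump with i = 2: xy^2z = a^{p+k} $ b^p, which would require p+k = p. But k ≥ 1, so xy^2z ∉ L.
Contradiction. Therefore L is not regular.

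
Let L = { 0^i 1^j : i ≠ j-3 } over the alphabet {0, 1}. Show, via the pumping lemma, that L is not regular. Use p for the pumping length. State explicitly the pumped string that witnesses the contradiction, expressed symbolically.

0^{p+p!} 1^{p+p!+3}

Suppose for contradiction that L is regular, and let p be the pumping length.
Choose w = 0^p 1^{p+p!+3}. Since p ≠ (p+p!+3)-3 = p+p!, w ∈ L; and |w| ≥ p.
By the pumping lemma, w = xyz with |xy| ≤ p and y is nonempty.
The first p characters of w are 0's, so xy (and hence y) consists only of 0's. Write y = 0^k, 1 ≤ k ≤ p.
Since 1 ≤ k ≤ p, k divides p!; set t = 1 + p!/k. Then xy^t z has p + (p!/k)·k = p + p! copies of 0. Now the 0-count is p+p! and (1-count)-3 = (p+p!+3)-3 = p+p!, so i ≠ j-3 fails. So xy^t z = 0^{p+p!} 1^{p+p!+3} ∉ L.
This contradicts the pumping lemma, so L is not regular.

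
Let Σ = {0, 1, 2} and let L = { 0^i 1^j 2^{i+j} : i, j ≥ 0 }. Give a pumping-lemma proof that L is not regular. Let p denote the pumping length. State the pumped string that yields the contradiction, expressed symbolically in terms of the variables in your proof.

Toward a contradiction, assume L is regular with pumping length p.
Take w = 0^p 1^p 2^{2p} ∈ L (with i=j=p, i+j=2p), |w| = 4p ≥ p.
By the pumping lemma, w = xyz with |xy| ≤ p and |y| ≥ 1.
The first p characters of w are 0's, so xy (and hence y) consists only of 0's. Write y = 0^k, 1 ≤ k ≤ p.
Consider xy^2z = 0^{p+k} 1^p 2^{2p}. Now the 0- and 1-counts sum to 2p+k, but the 2-count is 2p ≠ 2p+k. So xy^2z ∉ L.
Contradiction. Therefore L is not regular.

0^{p+k} 1^p 2^{2p}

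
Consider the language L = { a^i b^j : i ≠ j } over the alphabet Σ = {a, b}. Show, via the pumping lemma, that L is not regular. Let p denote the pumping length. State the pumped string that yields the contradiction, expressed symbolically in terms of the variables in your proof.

Assume L is regular. Let p be the pumping length given by the pumping lemma.
Choose w = a^p b^{p+p!}. Since p ≠ p+p!, w ∈ L; and |w| ≥ p.
The pumping lemma gives a decomposition w = xyz where |xy| ≤ p and |y| > 0.
Since the first p symbols of w are all a's and |xy| ≤ p, y lies entirely in the leading a-block: y = a^k for some k with 1 ≤ k ≤ p.
Since 1 ≤ k ≤ p, k divides p!; set t = 1 + p!/k. Then xy^t z has p + (p!/k)·k = p + p! copies of a. Now the a-count equals the b-count, so i ≠ j fails. So xy^t z = a^{p+p!} b^{p+p!} ∉ L.
Contradiction. Therefore L is not regular.

a^{p+p!} b^{p+p!}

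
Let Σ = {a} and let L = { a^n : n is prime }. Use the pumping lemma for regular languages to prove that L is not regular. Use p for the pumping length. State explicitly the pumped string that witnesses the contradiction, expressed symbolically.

Assume L is regular; let p be its pumping constant.
Let q be a prime with q ≥ p+2 (infinitely many primes exist), and take w = a^q ∈ L with |w| = q ≥ p.
The pumping lemma gives a decomposition w = xyz where |xy| ≤ p and y is nonempty.
Then y = a^k for some k with 1 ≤ k ≤ p.
Since 1 ≤ k ≤ p, |xz| = q-k. Pump with i = q+1: |xy^{q+1}z| = (q-k)+(q+1)k = q+qk = q(1+k), which is composite (both factors ≥ 2). So xy^{q+1}z = a^{q(1+k)} ∉ L.
Contradiction. Therefore L is not regular.

a^{q(1+k)}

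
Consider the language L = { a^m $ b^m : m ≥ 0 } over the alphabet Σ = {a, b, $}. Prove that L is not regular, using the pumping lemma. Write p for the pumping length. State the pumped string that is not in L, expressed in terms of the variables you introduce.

Suppose for contradiction that L is regular, and let p be the pumping length.
Take w = a^p $ b^p ∈ L with |w| = 2p+1 ≥ p.
Write w = xyz as guaranteed by the lemma, with |xy| ≤ p and |y| > 0.
Because |xy| ≤ p and w begins with p copies of a, we have y = a^k with 1 ≤ k ≤ p.
Pump with i = 2: xy^2z = a^{p+k} $ b^p, which would require p+k = p. But k ≥ 1, so xy^2z ∉ L.
Contradiction. Therefore L is not regular.

a^{p+k} $ b^p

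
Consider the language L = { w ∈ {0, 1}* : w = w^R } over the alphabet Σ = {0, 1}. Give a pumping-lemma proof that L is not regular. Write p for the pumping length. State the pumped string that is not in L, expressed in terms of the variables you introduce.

Suppose for contradiction that L is regular, and let p be the pumping length.
Take w = 0^p 1 0^p, a palindrome of length 2p+1 ≥ p.
Write w = xyz as guaranteed by the lemma, with |xy| ≤ p and |y| ≥ 1.
Because |xy| ≤ p and w begins with p copies of 0, we have y = 0^k with 1 ≤ k ≤ p.
Pump with i = 2: xy^2z = 0^{p+k} 1 0^p. Its reverse is 0^p 1 0^{p+k}, which differs from xy^2z since k ≥ 1. So xy^2z is not a palindrome and xy^2z ∉ L.
This contradicts the pumping lemma, so L is not regular.

0^{p+k} 1 0^p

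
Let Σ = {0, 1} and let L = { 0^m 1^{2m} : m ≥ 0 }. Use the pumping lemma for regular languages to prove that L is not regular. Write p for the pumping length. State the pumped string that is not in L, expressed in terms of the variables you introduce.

0^{p+k} 1^{2p}

Toward a contradiction, assume L is regular with pumping length p.
Choose w = 0^p 1^{2p}, which is in L with |w| = 3p ≥ p.
The pumping lemma gives a decomposition w = xyz where |xy| ≤ p and |y| ≥ 1.
Because |xy| ≤ p and w begins with p copies of 0, we have y = 0^k with 1 ≤ k ≤ p.
Pump with i = 2: xy^2z = 0^{p+k} 1^{2p}. For this to lie in L we would need 2p = 2(p+k), which forces k = 0. But k ≥ 1, so xy^2z ∉ L.
This is a contradiction; hence L is not regular.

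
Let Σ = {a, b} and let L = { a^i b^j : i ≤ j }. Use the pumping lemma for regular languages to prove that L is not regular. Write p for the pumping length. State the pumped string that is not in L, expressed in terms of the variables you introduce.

Suppose for contradiction that L is regular, and let p be the pumping length.
Choose w = a^p b^p ∈ L, with |w| = 2p ≥ p.
By the pumping lemma, w = xyz with |xy| ≤ p and |y| > 0.
The first p characters of w are a's, so xy (and hence y) consists only of a's. Write y = a^k, 1 ≤ k ≤ p.
Consider xy^2z = a^{p+k} b^p. Since k ≥ 1, the a-count p+k exceeds the b-count p, so i ≤ j fails; thus xy^2z ∉ L.
This is a contradiction; hence L is not regular.

a^{p+k} b^p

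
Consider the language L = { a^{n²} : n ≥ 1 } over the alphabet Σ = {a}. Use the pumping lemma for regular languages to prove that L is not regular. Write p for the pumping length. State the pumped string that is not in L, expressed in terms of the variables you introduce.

a^{p²+k}

Assume L is regular; let p be its pumping constant.
Take w = a^{p²} ∈ L with |w| = p² ≥ p.
By the pumping lemma, w = xyz with |xy| ≤ p and |y| > 0.
Then y = a^k for some k with 1 ≤ k ≤ p.
Pump with i = 2: xy^2z = a^{p²+k}. Since 1 ≤ k ≤ p, p² < p²+k ≤ p²+p < (p+1)², so p²+k lies strictly between consecutive squares and is not a perfect square. So xy^2z ∉ L.
Contradiction. Therefore L is not regular.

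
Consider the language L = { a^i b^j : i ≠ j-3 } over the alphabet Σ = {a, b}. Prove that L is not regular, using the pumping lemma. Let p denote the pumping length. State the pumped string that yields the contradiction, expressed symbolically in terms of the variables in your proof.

a^{p+p!} b^{p+p!+3}

Suppose for contradiction that L is regular, and let p be the pumping length.
Choose w = a^p b^{p+p!+3}. Since p ≠ (p+p!+3)-3 = p+p!, w ∈ L; and |w| ≥ p.
The pumping lemma gives a decomposition w = xyz where |xy| ≤ p and |y| > 0.
Because |xy| ≤ p and w begins with p copies of a, we have y = a^k with 1 ≤ k ≤ p.
Since 1 ≤ k ≤ p, k divides p!; set t = 1 + p!/k. Then xy^t z has p + (p!/k)·k = p + p! copies of a. Now the a-count is p+p! and (b-count)-3 = (p+p!+3)-3 = p+p!, so i ≠ j-3 fails. So xy^t z = a^{p+p!} b^{p+p!+3} ∉ L.
Contradiction. Therefore L is not regular.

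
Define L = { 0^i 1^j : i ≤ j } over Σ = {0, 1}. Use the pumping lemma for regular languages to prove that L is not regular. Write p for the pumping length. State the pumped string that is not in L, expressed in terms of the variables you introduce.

Toward a contradiction, assume L is regular with pumping length p.
Choose w = 0^p 1^p ∈ L, with |w| = 2p ≥ p.
Write w = xyz as guaranteed by the lemma, with |xy| ≤ p and |y| ≥ 1.
Because |xy| ≤ p and w begins with p copies of 0, we have y = 0^k with 1 ≤ k ≤ p.
Consider xy^2z = 0^{p+k} 1^p. Since k ≥ 1, the 0-count p+k exceeds the 1-count p, so i ≤ j fails; thus xy^2z ∉ L.
This is a contradiction; hence L is not regular.

0^{p+k} 1^p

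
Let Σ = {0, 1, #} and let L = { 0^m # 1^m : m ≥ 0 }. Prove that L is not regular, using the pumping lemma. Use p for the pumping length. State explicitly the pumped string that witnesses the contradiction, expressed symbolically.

Suppose for contradiction that L is regular, and let p be the pumping length.
Take w = 0^p # 1^p ∈ L with |w| = 2p+1 ≥ p.
The pumping lemma gives a decomposition w = xyz where |xy| ≤ p and |y| ≥ 1.
Because |xy| ≤ p and w begins with p copies of 0, we have y = 0^k with 1 ≤ k ≤ p.
Pump with i = 2: xy^2z = 0^{p+k} # 1^p, which would require p+k = p. But k ≥ 1, so xy^2z ∉ L.
Contradiction. Therefore L is not regular.

0^{p+k} # 1^p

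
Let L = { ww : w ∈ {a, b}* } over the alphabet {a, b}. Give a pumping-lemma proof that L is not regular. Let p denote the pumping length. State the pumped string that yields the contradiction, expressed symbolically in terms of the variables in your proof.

a^{p+k} b^p a^p b^p

Toward a contradiction, assume L is regular with pumping length p.
Take w = a^p b^p a^p b^p = uu where u = a^pb^p; then w ∈ L and |w| = 4p ≥ p.
By the pumping lemma, w = xyz with |xy| ≤ p and |y| ≥ 1.
Since the first p symbols of w are all a's and |xy| ≤ p, y lies entirely in the leading a-block: y = a^k for some k with 1 ≤ k ≤ p.
Pump with i = 2: xy^2z = a^{p+k} b^p a^p b^p, of length 4p+k. Suppose this equals vv. The string starts with a and ends with b, so v does too; thus the boundary between the two copies of v is a b→a transition. There is exactly one such transition, at position 2p+k, so |v| = 2p+k and |vv| = 4p+2k ≠ 4p+k since k ≥ 1. So xy^2z ∉ L.
Contradiction. Therefore L is not regular.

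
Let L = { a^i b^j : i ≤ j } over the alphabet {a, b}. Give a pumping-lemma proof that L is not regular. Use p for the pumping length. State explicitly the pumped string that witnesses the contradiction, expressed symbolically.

Assume L is regular. Let p be the pumping length given by the pumping lemma.
Choose w = a^p b^p ∈ L, with |w| = 2p ≥ p.
The pumping lemma gives a decomposition w = xyz where |xy| ≤ p and |y| ≥ 1.
Since the first p symbols of w are all a's and |xy| ≤ p, y lies entirely in the leading a-block: y = a^k for some k with 1 ≤ k ≤ p.
Consider xy^2z = a^{p+k} b^p. Since k ≥ 1, the a-count p+k exceeds the b-count p, so i ≤ j fails; thus xy^2z ∉ L.
This is a contradiction; hence L is not regular.

a^{p+k} b^p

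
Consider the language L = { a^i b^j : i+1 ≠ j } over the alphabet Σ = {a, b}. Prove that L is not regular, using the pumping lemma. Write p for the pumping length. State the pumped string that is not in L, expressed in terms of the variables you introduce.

a^{p+p!} b^{p+p!+1}

Toward a contradiction, assume L is regular with pumping length p.
Choose w = a^p b^{p+p!+1}. Since p ≠ (p+p!+1)-1 = p+p!, w ∈ L; and |w| ≥ p.
The pumping lemma gives a decomposition w = xyz where |xy| ≤ p and y is nonempty.
Because |xy| ≤ p and w begins with p copies of a, we have y = a^k with 1 ≤ k ≤ p.
Since 1 ≤ k ≤ p, k divides p!; set t = 1 + p!/k. Then xy^t z has p + (p!/k)·k = p + p! copies of a. Now the a-count is p+p! and (b-count)-1 = (p+p!+1)-1 = p+p!, so i+1 ≠ j fails. So xy^t z = a^{p+p!} b^{p+p!+1} ∉ L.
This is a contradiction; hence L is not regular.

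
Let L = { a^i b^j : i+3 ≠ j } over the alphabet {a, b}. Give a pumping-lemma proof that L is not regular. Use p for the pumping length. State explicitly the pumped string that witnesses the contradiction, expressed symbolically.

Assume L is regular. Let p be the pumping length given by the pumping lemma.
Choose w = a^p b^{p+p!+3}. Since p ≠ (p+p!+3)-3 = p+p!, w ∈ L; and |w| ≥ p.
The pumping lemma gives a decomposition w = xyz where |xy| ≤ p and |y| ≥ 1.
Because |xy| ≤ p and w begins with p copies of a, we have y = a^k with 1 ≤ k ≤ p.
Since 1 ≤ k ≤ p, k divides p!; set t = 1 + p!/k. Then xy^t z has p + (p!/k)·k = p + p! copies of a. Now the a-count is p+p! and (b-count)-3 = (p+p!+3)-3 = p+p!, so i+3 ≠ j fails. So xy^t z = a^{p+p!} b^{p+p!+3} ∉ L.
Contradiction. Therefore L is not regular.

a^{p+p!} b^{p+p!+3}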